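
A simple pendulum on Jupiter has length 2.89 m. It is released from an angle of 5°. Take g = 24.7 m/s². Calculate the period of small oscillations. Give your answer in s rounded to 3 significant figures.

T = 2π√(L/g) = 2π√(2.89/24.7) = 2π × 0.3421 = 2.15 s.

2.15 s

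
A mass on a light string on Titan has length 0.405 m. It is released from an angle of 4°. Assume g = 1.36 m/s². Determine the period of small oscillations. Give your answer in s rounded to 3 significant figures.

T = 2π√(L/g) = 2π√(0.405/1.36) = 2π × 0.5457 = 3.43 s.

3.43 s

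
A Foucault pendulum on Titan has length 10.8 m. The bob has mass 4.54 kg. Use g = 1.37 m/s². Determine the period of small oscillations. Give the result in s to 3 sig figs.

T = 2π√(L/g) = 2π√(10.8/1.37) = 2π × 2.808 = 17.6 s.

17.6 s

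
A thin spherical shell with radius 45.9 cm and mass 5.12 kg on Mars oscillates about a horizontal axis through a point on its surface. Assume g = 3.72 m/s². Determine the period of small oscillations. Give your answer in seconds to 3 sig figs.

2.85 s

I_cm = (2/3)mr² = 0.7191 kg·m². The pivot is at distance d = 0.459 m from the centre of mass.
By the parallel-axis theorem, I = I_cm + md² = 0.7191 + 1.079 = 1.798 kg·m².
T = 2π√(I/(mgd)) = 2π√(1.798/(5.12 × 3.72 × 0.459)) = 2.85 s.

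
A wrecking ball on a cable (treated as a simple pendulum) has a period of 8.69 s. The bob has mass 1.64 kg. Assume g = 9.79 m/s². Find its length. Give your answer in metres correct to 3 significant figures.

From T = 2π√(L/g), L = gT²/(4π²) = 9.79 × 8.690²/(4π²) = 18.7 m.

18.7 m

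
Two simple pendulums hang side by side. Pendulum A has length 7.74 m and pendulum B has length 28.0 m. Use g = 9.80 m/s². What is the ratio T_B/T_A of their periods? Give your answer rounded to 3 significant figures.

1.90

T ∝ √L, so T_B/T_A = √(L_B/L_A) = √(28.0/7.74) = 1.90.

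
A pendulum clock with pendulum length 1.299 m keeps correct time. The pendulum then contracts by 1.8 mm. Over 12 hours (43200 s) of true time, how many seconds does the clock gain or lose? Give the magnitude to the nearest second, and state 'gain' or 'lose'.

T ∝ √L, so T'/T = √(1.29720/1.299) = 0.999307.
In 43200 s of true time the clock registers 43200/0.999307 = 43230.0 s, so it gains 30 s.

gain 30 s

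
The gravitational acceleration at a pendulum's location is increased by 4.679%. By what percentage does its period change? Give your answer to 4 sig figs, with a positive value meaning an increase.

-2.260%

T ∝ 1/√g, so T'/T = 1/√(1.0468) = 0.97740.
Percentage change in T = (0.97740 − 1) × 100% = -2.260%.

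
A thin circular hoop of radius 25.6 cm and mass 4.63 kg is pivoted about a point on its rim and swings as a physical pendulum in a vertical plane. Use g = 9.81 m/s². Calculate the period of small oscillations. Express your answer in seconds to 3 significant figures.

1.44 s

I_cm = mr² = 0.3034 kg·m². The pivot is at distance d = 0.256 m from the centre of mass.
By the parallel-axis theorem, I = I_cm + md² = 0.3034 + 0.3034 = 0.6069 kg·m².
T = 2π√(I/(mgd)) = 2π√(0.6069/(4.63 × 9.81 × 0.256)) = 1.44 s.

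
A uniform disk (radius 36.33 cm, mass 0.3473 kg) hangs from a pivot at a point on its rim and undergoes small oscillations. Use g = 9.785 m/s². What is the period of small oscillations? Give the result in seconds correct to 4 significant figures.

1.483 s

I_cm = ½mr² = 0.022920 kg·m². The pivot is at distance d = 0.3633 m from the centre of mass.
By the parallel-axis theorem, I = I_cm + md² = 0.022920 + 0.045839 = 0.068759 kg·m².
T = 2π√(I/(mgd)) = 2π√(0.068759/(0.3473 × 9.785 × 0.3633)) = 1.483 s.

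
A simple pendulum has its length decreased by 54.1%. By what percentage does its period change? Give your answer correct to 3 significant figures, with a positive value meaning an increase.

T ∝ √L, so T'/T = √(0.4590) = 0.6775.
Percentage change in T = (0.6775 − 1) × 100% = -32.3%.

-32.3%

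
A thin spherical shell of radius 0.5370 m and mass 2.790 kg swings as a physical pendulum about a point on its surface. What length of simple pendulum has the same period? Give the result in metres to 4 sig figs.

0.8950 m

The equivalent simple-pendulum length is L_eq = I/(md), where I is about the pivot and d = 0.53700 m.
I_cm = (2/3)mR² = 0.53637 kg·m², so I = I_cm + md² = 0.53637 + 0.80455 = 1.3409 kg·m².
L_eq = 1.3409/(2.790 × 0.53700) = 0.8950 m.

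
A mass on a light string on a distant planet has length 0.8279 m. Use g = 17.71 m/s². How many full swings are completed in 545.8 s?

401

T = 2π√(L/g) = 2π√(0.8279/17.71) = 1.3585 s.
Number of complete oscillations = ⌊545.8/1.3585⌋ = ⌊401.77⌋ = 401.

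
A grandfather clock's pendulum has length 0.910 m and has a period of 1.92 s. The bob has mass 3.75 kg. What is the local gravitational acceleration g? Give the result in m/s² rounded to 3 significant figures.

From T = 2π√(L/g), g = 4π²L/T² = 4π² × 0.910/1.920² = 9.75 m/s².

9.75 m/s²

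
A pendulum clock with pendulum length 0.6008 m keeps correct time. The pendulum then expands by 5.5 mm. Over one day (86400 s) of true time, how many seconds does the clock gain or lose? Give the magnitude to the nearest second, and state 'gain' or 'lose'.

T ∝ √L, so T'/T = √(0.60630/0.6008) = 1.00457.
In 86400 s of true time the clock registers 86400/1.00457 = 86007.2 s, so it loses 393 s.

lose 393 s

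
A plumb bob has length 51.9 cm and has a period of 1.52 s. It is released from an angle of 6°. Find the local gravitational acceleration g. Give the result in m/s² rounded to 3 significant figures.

8.87 m/s²

From T = 2π√(L/g), g = 4π²L/T² = 4π² × 0.519/1.520² = 8.87 m/s².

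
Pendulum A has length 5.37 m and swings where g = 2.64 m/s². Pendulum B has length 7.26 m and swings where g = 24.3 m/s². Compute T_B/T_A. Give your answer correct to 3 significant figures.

0.383

T = 2π√(L/g), so T_B/T_A = √((L_B/g_B)/(L_A/g_A)) = √((7.26/24.3)/(5.37/2.64)) = 0.383.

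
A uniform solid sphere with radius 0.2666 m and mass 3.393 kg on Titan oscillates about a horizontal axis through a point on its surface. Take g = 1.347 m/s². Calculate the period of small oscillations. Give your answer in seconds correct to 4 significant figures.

3.307 s

I_cm = (2/5)mr² = 0.096464 kg·m². The pivot is at distance d = 0.2666 m from the centre of mass.
By the parallel-axis theorem, I = I_cm + md² = 0.096464 + 0.24116 = 0.33762 kg·m².
T = 2π√(I/(mgd)) = 2π√(0.33762/(3.393 × 1.347 × 0.2666)) = 3.307 s.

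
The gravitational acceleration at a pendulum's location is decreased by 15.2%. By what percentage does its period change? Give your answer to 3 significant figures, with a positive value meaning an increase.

T ∝ 1/√g, so T'/T = 1/√(0.8480) = 1.086.
Percentage change in T = (1.086 − 1) × 100% = 8.59%.

8.59%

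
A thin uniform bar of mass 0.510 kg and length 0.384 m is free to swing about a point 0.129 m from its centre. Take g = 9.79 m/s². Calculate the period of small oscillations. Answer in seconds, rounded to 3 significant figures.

0.951 s

For a physical pendulum T = 2π√(I/(mgd)), with d = 0.1290 m from pivot to centre of mass.
I_cm = mL²/12 = 0.510 × 0.384²/12 = 0.006267 kg·m²; I = I_cm + md² = 0.006267 + 0.510 × 0.1290² = 0.01475 kg·m².
T = 2π√(0.01475/(0.510 × 9.79 × 0.1290)) = 0.951 s.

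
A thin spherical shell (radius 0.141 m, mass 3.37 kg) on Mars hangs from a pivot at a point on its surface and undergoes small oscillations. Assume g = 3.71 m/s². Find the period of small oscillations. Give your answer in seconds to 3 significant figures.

I_cm = (2/3)mr² = 0.04467 kg·m². The pivot is at distance d = 0.141 m from the centre of mass.
By the parallel-axis theorem, I = I_cm + md² = 0.04467 + 0.06700 = 0.1117 kg·m².
T = 2π√(I/(mgd)) = 2π√(0.1117/(3.37 × 3.71 × 0.141)) = 1.58 s.

1.58 s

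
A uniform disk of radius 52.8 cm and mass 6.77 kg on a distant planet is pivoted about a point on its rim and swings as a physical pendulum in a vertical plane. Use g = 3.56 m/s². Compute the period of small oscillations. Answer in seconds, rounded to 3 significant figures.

2.96 s

I_cm = ½mr² = 0.9437 kg·m². The pivot is at distance d = 0.528 m from the centre of mass.
By the parallel-axis theorem, I = I_cm + md² = 0.9437 + 1.887 = 2.831 kg·m².
T = 2π√(I/(mgd)) = 2π√(2.831/(6.77 × 3.56 × 0.528)) = 2.96 s.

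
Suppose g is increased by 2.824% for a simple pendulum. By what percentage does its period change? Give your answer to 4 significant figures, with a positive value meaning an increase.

-1.383%

T ∝ 1/√g, so T'/T = 1/√(1.0282) = 0.98617.
Percentage change in T = (0.98617 − 1) × 100% = -1.383%.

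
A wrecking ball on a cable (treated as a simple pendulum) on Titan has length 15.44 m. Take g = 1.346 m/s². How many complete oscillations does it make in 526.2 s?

T = 2π√(L/g) = 2π√(15.44/1.346) = 21.280 s.
Number of complete oscillations = ⌊526.2/21.280⌋ = ⌊24.727⌋ = 24.

24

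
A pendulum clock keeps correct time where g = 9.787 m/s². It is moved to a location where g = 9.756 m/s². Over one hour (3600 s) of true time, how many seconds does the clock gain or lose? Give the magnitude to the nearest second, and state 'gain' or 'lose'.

The clock's period scales as T ∝ 1/√g, so T'/T = √(9.787/9.756) = 1.00159.
In 3600 s of true time the clock registers 3600/1.00159 = 3594.3 s, so it loses 6 s.

lose 6 s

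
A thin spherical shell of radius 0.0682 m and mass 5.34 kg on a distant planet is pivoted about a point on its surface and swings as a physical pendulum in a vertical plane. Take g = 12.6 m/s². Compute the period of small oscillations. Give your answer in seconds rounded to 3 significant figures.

0.597 s

I_cm = (2/3)mr² = 0.01656 kg·m². The pivot is at distance d = 0.0682 m from the centre of mass.
By the parallel-axis theorem, I = I_cm + md² = 0.01656 + 0.02484 = 0.04140 kg·m².
T = 2π√(I/(mgd)) = 2π√(0.04140/(5.34 × 12.6 × 0.0682)) = 0.597 s.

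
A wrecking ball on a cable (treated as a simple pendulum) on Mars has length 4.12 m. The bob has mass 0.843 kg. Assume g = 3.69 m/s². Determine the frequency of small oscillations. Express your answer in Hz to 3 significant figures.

T = 2π√(L/g) = 2π√(4.12/3.69) = 6.639 s, so f = 1/T = 0.151 Hz.

0.151 Hz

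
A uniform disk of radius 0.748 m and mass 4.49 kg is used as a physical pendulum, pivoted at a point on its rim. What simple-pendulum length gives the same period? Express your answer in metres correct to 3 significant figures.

1.12 m

The equivalent simple-pendulum length is L_eq = I/(md), where I is about the pivot and d = 0.7480 m.
I_cm = ½mR² = 1.256 kg·m², so I = I_cm + md² = 1.256 + 2.512 = 3.768 kg·m².
L_eq = 3.768/(4.49 × 0.7480) = 1.12 m.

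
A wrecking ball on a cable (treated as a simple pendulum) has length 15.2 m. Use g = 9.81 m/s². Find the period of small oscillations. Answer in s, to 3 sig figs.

T = 2π√(L/g) = 2π√(15.2/9.81) = 2π × 1.245 = 7.82 s.

7.82 s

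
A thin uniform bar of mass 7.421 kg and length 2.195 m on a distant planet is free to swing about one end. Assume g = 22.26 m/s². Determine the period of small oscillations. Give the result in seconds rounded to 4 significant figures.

1.611 s

For a physical pendulum T = 2π√(I/(mgd)), with d = 1.0975 m from pivot to centre of mass.
I_cm = mL²/12 = 7.421 × 2.195²/12 = 2.9795 kg·m²; I = I_cm + md² = 2.9795 + 7.421 × 1.0975² = 11.918 kg·m².
T = 2π√(11.918/(7.421 × 22.26 × 1.0975)) = 1.611 s.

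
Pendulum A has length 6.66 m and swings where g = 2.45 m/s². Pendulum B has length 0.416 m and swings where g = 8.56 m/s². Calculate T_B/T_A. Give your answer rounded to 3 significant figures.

T = 2π√(L/g), so T_B/T_A = √((L_B/g_B)/(L_A/g_A)) = √((0.416/8.56)/(6.66/2.45)) = 0.134.

0.134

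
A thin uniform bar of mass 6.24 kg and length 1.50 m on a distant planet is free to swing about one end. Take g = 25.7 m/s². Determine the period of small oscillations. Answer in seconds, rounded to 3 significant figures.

1.24 s

For a physical pendulum T = 2π√(I/(mgd)), with d = 0.7500 m from pivot to centre of mass.
I_cm = mL²/12 = 6.24 × 1.50²/12 = 1.170 kg·m²; I = I_cm + md² = 1.170 + 6.24 × 0.7500² = 4.680 kg·m².
T = 2π√(4.680/(6.24 × 25.7 × 0.7500)) = 1.24 s.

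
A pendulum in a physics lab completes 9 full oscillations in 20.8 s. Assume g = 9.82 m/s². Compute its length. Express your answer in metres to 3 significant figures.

1.33 m

T = 20.8/9 = 2.311 s.
From T = 2π√(L/g), L = gT²/(4π²) = 9.82 × 2.311²/(4π²) = 1.33 m.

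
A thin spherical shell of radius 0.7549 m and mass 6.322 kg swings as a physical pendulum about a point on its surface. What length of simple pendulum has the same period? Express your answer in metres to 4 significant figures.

The equivalent simple-pendulum length is L_eq = I/(md), where I is about the pivot and d = 0.75490 m.
I_cm = (2/3)mR² = 2.4018 kg·m², so I = I_cm + md² = 2.4018 + 3.6027 = 6.0046 kg·m².
L_eq = 6.0046/(6.322 × 0.75490) = 1.258 m.

1.258 m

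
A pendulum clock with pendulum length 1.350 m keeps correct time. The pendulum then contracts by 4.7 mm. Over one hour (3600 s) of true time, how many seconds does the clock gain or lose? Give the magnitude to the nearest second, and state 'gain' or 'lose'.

gain 6 s

T ∝ √L, so T'/T = √(1.34530/1.350) = 0.998258.
In 3600 s of true time the clock registers 3600/0.998258 = 3606.3 s, so it gains 6 s.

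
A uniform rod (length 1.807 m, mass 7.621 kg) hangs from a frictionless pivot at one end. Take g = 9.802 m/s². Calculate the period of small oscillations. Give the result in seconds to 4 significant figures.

For a physical pendulum T = 2π√(I/(mgd)), with d = 0.90350 m from pivot to centre of mass.
I_cm = mL²/12 = 7.621 × 1.807²/12 = 2.0737 kg·m²; I = I_cm + md² = 2.0737 + 7.621 × 0.90350² = 8.2948 kg·m².
T = 2π√(8.2948/(7.621 × 9.802 × 0.90350)) = 2.203 s.

2.203 s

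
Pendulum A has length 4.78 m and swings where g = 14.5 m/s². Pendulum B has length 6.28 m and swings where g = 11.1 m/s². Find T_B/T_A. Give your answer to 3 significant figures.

T = 2π√(L/g), so T_B/T_A = √((L_B/g_B)/(L_A/g_A)) = √((6.28/11.1)/(4.78/14.5)) = 1.31.

1.31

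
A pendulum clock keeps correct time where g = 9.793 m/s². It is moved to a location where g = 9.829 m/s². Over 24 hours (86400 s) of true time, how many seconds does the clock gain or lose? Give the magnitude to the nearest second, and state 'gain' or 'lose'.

The clock's period scales as T ∝ 1/√g, so T'/T = √(9.793/9.829) = 0.998167.
In 86400 s of true time the clock registers 86400/0.998167 = 86558.7 s, so it gains 159 s.

gain 159 s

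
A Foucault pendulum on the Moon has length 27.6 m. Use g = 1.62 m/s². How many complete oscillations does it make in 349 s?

13

T = 2π√(L/g) = 2π√(27.6/1.62) = 25.93 s.
Number of complete oscillations = ⌊349/25.93⌋ = ⌊13.46⌋ = 13.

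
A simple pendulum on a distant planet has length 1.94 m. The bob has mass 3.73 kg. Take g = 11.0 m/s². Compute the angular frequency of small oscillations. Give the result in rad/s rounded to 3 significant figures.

2.38 rad/s

ω = √(g/L) = √(11.0/1.94) = 2.38 rad/s.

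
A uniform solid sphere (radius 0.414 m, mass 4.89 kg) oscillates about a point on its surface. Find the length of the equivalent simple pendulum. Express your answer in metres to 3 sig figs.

0.580 m

The equivalent simple-pendulum length is L_eq = I/(md), where I is about the pivot and d = 0.4140 m.
I_cm = (2/5)mR² = 0.3353 kg·m², so I = I_cm + md² = 0.3353 + 0.8381 = 1.173 kg·m².
L_eq = 1.173/(4.89 × 0.4140) = 0.580 m.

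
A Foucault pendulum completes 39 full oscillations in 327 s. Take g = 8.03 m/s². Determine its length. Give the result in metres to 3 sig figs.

14.3 m

T = 327/39 = 8.385 s.
From T = 2π√(L/g), L = gT²/(4π²) = 8.03 × 8.385²/(4π²) = 14.3 m.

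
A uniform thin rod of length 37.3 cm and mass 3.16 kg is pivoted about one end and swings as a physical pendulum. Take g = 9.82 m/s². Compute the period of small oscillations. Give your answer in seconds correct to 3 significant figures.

1.000 s

For a physical pendulum T = 2π√(I/(mgd)), with d = 0.1865 m from pivot to centre of mass.
I_cm = mL²/12 = 3.16 × 0.373²/12 = 0.03664 kg·m²; I = I_cm + md² = 0.03664 + 3.16 × 0.1865² = 0.1465 kg·m².
T = 2π√(0.1465/(3.16 × 9.82 × 0.1865)) = 1.000 s.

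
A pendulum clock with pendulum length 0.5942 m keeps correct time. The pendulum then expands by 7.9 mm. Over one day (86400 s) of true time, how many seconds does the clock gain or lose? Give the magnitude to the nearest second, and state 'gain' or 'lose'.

T ∝ √L, so T'/T = √(0.60210/0.5942) = 1.00663.
In 86400 s of true time the clock registers 86400/1.00663 = 85831.3 s, so it loses 569 s.

lose 569 s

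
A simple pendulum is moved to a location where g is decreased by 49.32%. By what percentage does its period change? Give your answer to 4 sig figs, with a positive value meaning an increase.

T ∝ 1/√g, so T'/T = 1/√(0.50680) = 1.4047.
Percentage change in T = (1.4047 − 1) × 100% = 40.47%.

40.47%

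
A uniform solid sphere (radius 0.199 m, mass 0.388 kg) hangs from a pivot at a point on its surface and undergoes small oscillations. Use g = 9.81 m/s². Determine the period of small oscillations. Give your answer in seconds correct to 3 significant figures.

1.06 s

I_cm = (2/5)mr² = 0.006146 kg·m². The pivot is at distance d = 0.199 m from the centre of mass.
By the parallel-axis theorem, I = I_cm + md² = 0.006146 + 0.01537 = 0.02151 kg·m².
T = 2π√(I/(mgd)) = 2π√(0.02151/(0.388 × 9.81 × 0.199)) = 1.06 s.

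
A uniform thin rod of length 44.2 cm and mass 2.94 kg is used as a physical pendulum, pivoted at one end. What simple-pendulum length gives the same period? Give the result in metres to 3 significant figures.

0.295 m

The equivalent simple-pendulum length is L_eq = I/(md), where I is about the pivot and d = 0.2210 m.
I_cm = (1/12)mL² = 0.04786 kg·m², so I = I_cm + md² = 0.04786 + 0.1436 = 0.1915 kg·m².
L_eq = 0.1915/(2.94 × 0.2210) = 0.295 m.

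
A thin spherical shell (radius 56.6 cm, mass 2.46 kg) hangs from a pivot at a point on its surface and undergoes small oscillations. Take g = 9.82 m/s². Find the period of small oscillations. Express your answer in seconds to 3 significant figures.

I_cm = (2/3)mr² = 0.5254 kg·m². The pivot is at distance d = 0.566 m from the centre of mass.
By the parallel-axis theorem, I = I_cm + md² = 0.5254 + 0.7881 = 1.313 kg·m².
T = 2π√(I/(mgd)) = 2π√(1.313/(2.46 × 9.82 × 0.566)) = 1.95 s.

1.95 s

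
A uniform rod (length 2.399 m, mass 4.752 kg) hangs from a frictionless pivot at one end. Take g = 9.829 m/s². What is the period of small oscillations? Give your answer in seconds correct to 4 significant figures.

2.535 s

For a physical pendulum T = 2π√(I/(mgd)), with d = 1.1995 m from pivot to centre of mass.
I_cm = mL²/12 = 4.752 × 2.399²/12 = 2.2791 kg·m²; I = I_cm + md² = 2.2791 + 4.752 × 1.1995² = 9.1162 kg·m².
T = 2π√(9.1162/(4.752 × 9.829 × 1.1995)) = 2.535 s.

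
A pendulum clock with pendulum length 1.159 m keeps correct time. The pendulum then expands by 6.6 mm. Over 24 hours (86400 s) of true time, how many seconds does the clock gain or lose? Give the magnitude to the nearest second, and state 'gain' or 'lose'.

lose 245 s

T ∝ √L, so T'/T = √(1.16560/1.159) = 1.00284.
In 86400 s of true time the clock registers 86400/1.00284 = 86155.0 s, so it loses 245 s.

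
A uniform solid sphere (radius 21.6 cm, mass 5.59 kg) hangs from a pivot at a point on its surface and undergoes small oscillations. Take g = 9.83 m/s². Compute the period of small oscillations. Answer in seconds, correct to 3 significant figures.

I_cm = (2/5)mr² = 0.1043 kg·m². The pivot is at distance d = 0.216 m from the centre of mass.
By the parallel-axis theorem, I = I_cm + md² = 0.1043 + 0.2608 = 0.3651 kg·m².
T = 2π√(I/(mgd)) = 2π√(0.3651/(5.59 × 9.83 × 0.216)) = 1.10 s.

1.10 s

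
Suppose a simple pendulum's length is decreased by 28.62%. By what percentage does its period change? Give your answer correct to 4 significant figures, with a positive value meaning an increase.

-15.51%

T ∝ √L, so T'/T = √(0.71380) = 0.84487.
Percentage change in T = (0.84487 − 1) × 100% = -15.51%.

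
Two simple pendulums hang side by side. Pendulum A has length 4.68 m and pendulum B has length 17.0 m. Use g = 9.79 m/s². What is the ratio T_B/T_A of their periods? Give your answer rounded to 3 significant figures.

T ∝ √L, so T_B/T_A = √(L_B/L_A) = √(17.0/4.68) = 1.91.

1.91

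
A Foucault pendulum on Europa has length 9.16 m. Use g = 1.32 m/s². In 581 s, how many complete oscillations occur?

35

T = 2π√(L/g) = 2π√(9.16/1.32) = 16.55 s.
Number of complete oscillations = ⌊581/16.55⌋ = ⌊35.10⌋ = 35.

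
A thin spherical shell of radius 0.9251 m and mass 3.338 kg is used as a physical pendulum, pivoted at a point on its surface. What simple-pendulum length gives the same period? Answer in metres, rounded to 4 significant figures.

The equivalent simple-pendulum length is L_eq = I/(md), where I is about the pivot and d = 0.92510 m.
I_cm = (2/3)mR² = 1.9045 kg·m², so I = I_cm + md² = 1.9045 + 2.8567 = 4.7612 kg·m².
L_eq = 4.7612/(3.338 × 0.92510) = 1.542 m.

1.542 m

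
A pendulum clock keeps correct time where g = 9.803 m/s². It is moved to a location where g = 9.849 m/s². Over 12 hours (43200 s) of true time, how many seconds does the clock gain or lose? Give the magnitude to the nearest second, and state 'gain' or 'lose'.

gain 101 s

The clock's period scales as T ∝ 1/√g, so T'/T = √(9.803/9.849) = 0.997662.
In 43200 s of true time the clock registers 43200/0.997662 = 43301.2 s, so it gains 101 s.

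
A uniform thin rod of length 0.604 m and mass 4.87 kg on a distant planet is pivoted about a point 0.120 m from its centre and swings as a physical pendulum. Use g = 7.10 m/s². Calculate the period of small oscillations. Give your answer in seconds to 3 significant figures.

For a physical pendulum T = 2π√(I/(mgd)), with d = 0.1200 m from pivot to centre of mass.
I_cm = mL²/12 = 4.87 × 0.604²/12 = 0.1481 kg·m²; I = I_cm + md² = 0.1481 + 4.87 × 0.1200² = 0.2182 kg·m².
T = 2π√(0.2182/(4.87 × 7.10 × 0.1200)) = 1.44 s.

1.44 s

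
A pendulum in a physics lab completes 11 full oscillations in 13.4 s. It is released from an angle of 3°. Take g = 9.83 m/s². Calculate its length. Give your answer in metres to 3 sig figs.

0.370 m

T = 13.4/11 = 1.218 s.
From T = 2π√(L/g), L = gT²/(4π²) = 9.83 × 1.218²/(4π²) = 0.370 m.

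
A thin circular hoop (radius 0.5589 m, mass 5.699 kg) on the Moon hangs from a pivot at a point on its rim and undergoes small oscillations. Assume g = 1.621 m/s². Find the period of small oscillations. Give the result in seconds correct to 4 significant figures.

I_cm = mr² = 1.7802 kg·m². The pivot is at distance d = 0.5589 m from the centre of mass.
By the parallel-axis theorem, I = I_cm + md² = 1.7802 + 1.7802 = 3.5604 kg·m².
T = 2π√(I/(mgd)) = 2π√(3.5604/(5.699 × 1.621 × 0.5589)) = 5.218 s.

5.218 s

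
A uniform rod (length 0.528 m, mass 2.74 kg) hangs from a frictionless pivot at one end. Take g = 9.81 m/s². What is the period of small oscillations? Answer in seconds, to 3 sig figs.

For a physical pendulum T = 2π√(I/(mgd)), with d = 0.2640 m from pivot to centre of mass.
I_cm = mL²/12 = 2.74 × 0.528²/12 = 0.06366 kg·m²; I = I_cm + md² = 0.06366 + 2.74 × 0.2640² = 0.2546 kg·m².
T = 2π√(0.2546/(2.74 × 9.81 × 0.2640)) = 1.19 s.

1.19 s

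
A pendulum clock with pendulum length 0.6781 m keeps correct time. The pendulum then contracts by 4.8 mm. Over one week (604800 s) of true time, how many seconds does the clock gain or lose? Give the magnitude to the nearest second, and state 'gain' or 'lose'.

T ∝ √L, so T'/T = √(0.67330/0.6781) = 0.996454.
In 604800 s of true time the clock registers 604800/0.996454 = 606952.0 s, so it gains 2152 s.

gain 2152 s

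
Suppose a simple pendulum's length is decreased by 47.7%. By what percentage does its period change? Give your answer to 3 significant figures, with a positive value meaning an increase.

-27.7%

T ∝ √L, so T'/T = √(0.5230) = 0.7232.
Percentage change in T = (0.7232 − 1) × 100% = -27.7%.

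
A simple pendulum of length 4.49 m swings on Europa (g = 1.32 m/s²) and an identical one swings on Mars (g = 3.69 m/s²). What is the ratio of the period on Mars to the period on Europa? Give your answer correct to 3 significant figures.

T ∝ 1/√g, so T₂/T₁ = √(g₁/g₂) = √(1.32/3.69) = 0.598.

0.598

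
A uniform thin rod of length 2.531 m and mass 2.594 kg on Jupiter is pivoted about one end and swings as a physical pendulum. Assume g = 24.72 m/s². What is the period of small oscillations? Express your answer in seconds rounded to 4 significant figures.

For a physical pendulum T = 2π√(I/(mgd)), with d = 1.2655 m from pivot to centre of mass.
I_cm = mL²/12 = 2.594 × 2.531²/12 = 1.3848 kg·m²; I = I_cm + md² = 1.3848 + 2.594 × 1.2655² = 5.5390 kg·m².
T = 2π√(5.5390/(2.594 × 24.72 × 1.2655)) = 1.642 s.

1.642 s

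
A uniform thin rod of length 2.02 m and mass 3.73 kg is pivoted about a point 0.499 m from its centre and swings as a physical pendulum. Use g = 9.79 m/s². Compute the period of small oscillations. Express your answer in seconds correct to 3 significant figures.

2.18 s

For a physical pendulum T = 2π√(I/(mgd)), with d = 0.4990 m from pivot to centre of mass.
I_cm = mL²/12 = 3.73 × 2.02²/12 = 1.268 kg·m²; I = I_cm + md² = 1.268 + 3.73 × 0.4990² = 2.197 kg·m².
T = 2π√(2.197/(3.73 × 9.79 × 0.4990)) = 2.18 s.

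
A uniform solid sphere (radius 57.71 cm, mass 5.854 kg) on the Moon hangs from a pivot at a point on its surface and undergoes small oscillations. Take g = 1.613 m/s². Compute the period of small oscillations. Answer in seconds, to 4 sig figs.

I_cm = (2/5)mr² = 0.77986 kg·m². The pivot is at distance d = 0.5771 m from the centre of mass.
By the parallel-axis theorem, I = I_cm + md² = 0.77986 + 1.9496 = 2.7295 kg·m².
T = 2π√(I/(mgd)) = 2π√(2.7295/(5.854 × 1.613 × 0.5771)) = 4.447 s.

4.447 s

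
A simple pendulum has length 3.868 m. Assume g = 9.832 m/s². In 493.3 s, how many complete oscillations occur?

T = 2π√(L/g) = 2π√(3.868/9.832) = 3.9410 s.
Number of complete oscillations = ⌊493.3/3.9410⌋ = ⌊125.17⌋ = 125.

125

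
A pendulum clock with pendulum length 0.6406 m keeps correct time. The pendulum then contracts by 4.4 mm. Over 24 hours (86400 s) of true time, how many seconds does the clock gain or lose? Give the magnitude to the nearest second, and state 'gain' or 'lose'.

gain 298 s

T ∝ √L, so T'/T = √(0.63620/0.6406) = 0.996560.
In 86400 s of true time the clock registers 86400/0.996560 = 86698.3 s, so it gains 298 s.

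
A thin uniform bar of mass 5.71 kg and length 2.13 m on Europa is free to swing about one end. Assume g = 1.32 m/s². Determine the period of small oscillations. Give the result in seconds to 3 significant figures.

For a physical pendulum T = 2π√(I/(mgd)), with d = 1.065 m from pivot to centre of mass.
I_cm = mL²/12 = 5.71 × 2.13²/12 = 2.159 kg·m²; I = I_cm + md² = 2.159 + 5.71 × 1.065² = 8.635 kg·m².
T = 2π√(8.635/(5.71 × 1.32 × 1.065)) = 6.52 s.

6.52 s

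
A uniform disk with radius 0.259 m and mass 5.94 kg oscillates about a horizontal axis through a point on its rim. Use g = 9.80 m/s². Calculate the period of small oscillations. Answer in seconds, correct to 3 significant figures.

I_cm = ½mr² = 0.1992 kg·m². The pivot is at distance d = 0.259 m from the centre of mass.
By the parallel-axis theorem, I = I_cm + md² = 0.1992 + 0.3985 = 0.5977 kg·m².
T = 2π√(I/(mgd)) = 2π√(0.5977/(5.94 × 9.80 × 0.259)) = 1.25 s.

1.25 s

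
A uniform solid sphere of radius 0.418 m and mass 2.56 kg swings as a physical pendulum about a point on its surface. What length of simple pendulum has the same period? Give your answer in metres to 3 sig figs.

0.585 m

The equivalent simple-pendulum length is L_eq = I/(md), where I is about the pivot and d = 0.4180 m.
I_cm = (2/5)mR² = 0.1789 kg·m², so I = I_cm + md² = 0.1789 + 0.4473 = 0.6262 kg·m².
L_eq = 0.6262/(2.56 × 0.4180) = 0.585 m.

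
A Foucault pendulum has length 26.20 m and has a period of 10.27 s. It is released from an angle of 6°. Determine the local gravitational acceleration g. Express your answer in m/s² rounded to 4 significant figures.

From T = 2π√(L/g), g = 4π²L/T² = 4π² × 26.20/10.270² = 9.807 m/s².

9.807 m/s²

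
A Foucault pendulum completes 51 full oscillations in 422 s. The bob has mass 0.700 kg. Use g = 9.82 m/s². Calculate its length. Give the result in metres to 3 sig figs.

T = 422/51 = 8.275 s.
From T = 2π√(L/g), L = gT²/(4π²) = 9.82 × 8.275²/(4π²) = 17.0 m.

17.0 m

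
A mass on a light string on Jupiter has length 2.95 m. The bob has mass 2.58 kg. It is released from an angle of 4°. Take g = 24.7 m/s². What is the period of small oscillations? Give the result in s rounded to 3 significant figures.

T = 2π√(L/g) = 2π√(2.95/24.7) = 2π × 0.3456 = 2.17 s.

2.17 s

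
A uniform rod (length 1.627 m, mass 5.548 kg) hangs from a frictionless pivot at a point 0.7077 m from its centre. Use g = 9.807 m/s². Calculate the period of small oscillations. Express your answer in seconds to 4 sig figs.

For a physical pendulum T = 2π√(I/(mgd)), with d = 0.70770 m from pivot to centre of mass.
I_cm = mL²/12 = 5.548 × 1.627²/12 = 1.2239 kg·m²; I = I_cm + md² = 1.2239 + 5.548 × 0.70770² = 4.0025 kg·m².
T = 2π√(4.0025/(5.548 × 9.807 × 0.70770)) = 2.026 s.

2.026 s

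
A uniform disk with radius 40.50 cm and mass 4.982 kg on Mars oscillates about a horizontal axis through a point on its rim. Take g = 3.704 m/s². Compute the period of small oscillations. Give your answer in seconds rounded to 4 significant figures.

I_cm = ½mr² = 0.40859 kg·m². The pivot is at distance d = 0.4050 m from the centre of mass.
By the parallel-axis theorem, I = I_cm + md² = 0.40859 + 0.81717 = 1.2258 kg·m².
T = 2π√(I/(mgd)) = 2π√(1.2258/(4.982 × 3.704 × 0.4050)) = 2.545 s.

2.545 s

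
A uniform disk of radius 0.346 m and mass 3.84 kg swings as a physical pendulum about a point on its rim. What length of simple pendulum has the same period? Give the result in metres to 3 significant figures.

0.519 m

The equivalent simple-pendulum length is L_eq = I/(md), where I is about the pivot and d = 0.3460 m.
I_cm = ½mR² = 0.2299 kg·m², so I = I_cm + md² = 0.2299 + 0.4597 = 0.6896 kg·m².
L_eq = 0.6896/(3.84 × 0.3460) = 0.519 m.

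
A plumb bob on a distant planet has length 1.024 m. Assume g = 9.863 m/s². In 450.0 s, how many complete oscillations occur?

222

T = 2π√(L/g) = 2π√(1.024/9.863) = 2.0245 s.
Number of complete oscillations = ⌊450.0/2.0245⌋ = ⌊222.27⌋ = 222.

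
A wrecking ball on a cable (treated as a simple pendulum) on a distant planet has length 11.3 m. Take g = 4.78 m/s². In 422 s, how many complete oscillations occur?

T = 2π√(L/g) = 2π√(11.3/4.78) = 9.661 s.
Number of complete oscillations = ⌊422/9.661⌋ = ⌊43.68⌋ = 43.

43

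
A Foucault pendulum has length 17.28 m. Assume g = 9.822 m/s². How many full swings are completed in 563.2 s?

67

T = 2π√(L/g) = 2π√(17.28/9.822) = 8.3340 s.
Number of complete oscillations = ⌊563.2/8.3340⌋ = ⌊67.579⌋ = 67.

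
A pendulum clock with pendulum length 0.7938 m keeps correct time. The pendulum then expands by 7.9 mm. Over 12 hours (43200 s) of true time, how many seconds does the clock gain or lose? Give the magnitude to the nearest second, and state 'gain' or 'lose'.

T ∝ √L, so T'/T = √(0.80170/0.7938) = 1.00496.
In 43200 s of true time the clock registers 43200/1.00496 = 42986.6 s, so it loses 213 s.

lose 213 s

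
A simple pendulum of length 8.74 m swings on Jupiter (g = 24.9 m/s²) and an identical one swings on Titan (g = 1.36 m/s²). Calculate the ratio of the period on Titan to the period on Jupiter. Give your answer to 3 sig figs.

4.28

T ∝ 1/√g, so T₂/T₁ = √(g₁/g₂) = √(24.9/1.36) = 4.28.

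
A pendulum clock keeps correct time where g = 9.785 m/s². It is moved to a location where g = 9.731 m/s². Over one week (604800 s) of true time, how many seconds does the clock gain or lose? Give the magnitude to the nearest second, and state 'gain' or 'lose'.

The clock's period scales as T ∝ 1/√g, so T'/T = √(9.785/9.731) = 1.00277.
In 604800 s of true time the clock registers 604800/1.00277 = 603128.9 s, so it loses 1671 s.

lose 1671 s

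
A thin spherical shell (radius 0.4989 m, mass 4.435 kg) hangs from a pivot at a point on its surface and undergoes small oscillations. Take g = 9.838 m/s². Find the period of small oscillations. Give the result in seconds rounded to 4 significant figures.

I_cm = (2/3)mr² = 0.73592 kg·m². The pivot is at distance d = 0.4989 m from the centre of mass.
By the parallel-axis theorem, I = I_cm + md² = 0.73592 + 1.1039 = 1.8398 kg·m².
T = 2π√(I/(mgd)) = 2π√(1.8398/(4.435 × 9.838 × 0.4989)) = 1.827 s.

1.827 s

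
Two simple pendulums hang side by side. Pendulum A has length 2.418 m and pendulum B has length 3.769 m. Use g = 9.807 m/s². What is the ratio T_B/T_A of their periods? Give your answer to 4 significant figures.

T ∝ √L, so T_B/T_A = √(L_B/L_A) = √(3.769/2.418) = 1.248.

1.248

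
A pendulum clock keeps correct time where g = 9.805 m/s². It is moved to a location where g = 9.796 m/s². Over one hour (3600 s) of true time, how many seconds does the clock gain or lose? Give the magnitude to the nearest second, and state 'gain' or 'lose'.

lose 2 s

The clock's period scales as T ∝ 1/√g, so T'/T = √(9.805/9.796) = 1.00046.
In 3600 s of true time the clock registers 3600/1.00046 = 3598.3 s, so it loses 2 s.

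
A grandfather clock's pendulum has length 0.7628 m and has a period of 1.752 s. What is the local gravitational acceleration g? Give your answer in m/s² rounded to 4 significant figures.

From T = 2π√(L/g), g = 4π²L/T² = 4π² × 0.7628/1.7520² = 9.811 m/s².

9.811 m/s²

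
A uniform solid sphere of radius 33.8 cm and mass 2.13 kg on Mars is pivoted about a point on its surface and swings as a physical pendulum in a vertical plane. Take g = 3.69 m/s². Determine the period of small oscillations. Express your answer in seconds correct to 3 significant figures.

2.25 s

I_cm = (2/5)mr² = 0.09734 kg·m². The pivot is at distance d = 0.338 m from the centre of mass.
By the parallel-axis theorem, I = I_cm + md² = 0.09734 + 0.2433 = 0.3407 kg·m².
T = 2π√(I/(mgd)) = 2π√(0.3407/(2.13 × 3.69 × 0.338)) = 2.25 s.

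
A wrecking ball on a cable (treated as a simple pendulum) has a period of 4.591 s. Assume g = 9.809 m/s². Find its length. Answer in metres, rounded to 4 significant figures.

5.237 m

From T = 2π√(L/g), L = gT²/(4π²) = 9.809 × 4.5910²/(4π²) = 5.237 m.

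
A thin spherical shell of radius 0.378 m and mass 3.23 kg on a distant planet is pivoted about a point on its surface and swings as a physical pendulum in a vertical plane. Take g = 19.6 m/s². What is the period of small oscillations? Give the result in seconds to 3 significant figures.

I_cm = (2/3)mr² = 0.3077 kg·m². The pivot is at distance d = 0.378 m from the centre of mass.
By the parallel-axis theorem, I = I_cm + md² = 0.3077 + 0.4615 = 0.7692 kg·m².
T = 2π√(I/(mgd)) = 2π√(0.7692/(3.23 × 19.6 × 0.378)) = 1.13 s.

1.13 s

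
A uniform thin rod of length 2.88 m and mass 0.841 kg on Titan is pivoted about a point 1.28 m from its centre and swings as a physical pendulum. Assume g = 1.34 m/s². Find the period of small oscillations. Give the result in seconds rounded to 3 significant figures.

For a physical pendulum T = 2π√(I/(mgd)), with d = 1.280 m from pivot to centre of mass.
I_cm = mL²/12 = 0.841 × 2.88²/12 = 0.5813 kg·m²; I = I_cm + md² = 0.5813 + 0.841 × 1.280² = 1.959 kg·m².
T = 2π√(1.959/(0.841 × 1.34 × 1.280)) = 7.32 s.

7.32 s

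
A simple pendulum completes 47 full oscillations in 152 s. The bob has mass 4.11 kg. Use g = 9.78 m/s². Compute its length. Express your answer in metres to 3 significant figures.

2.59 m

T = 152/47 = 3.234 s.
From T = 2π√(L/g), L = gT²/(4π²) = 9.78 × 3.234²/(4π²) = 2.59 m.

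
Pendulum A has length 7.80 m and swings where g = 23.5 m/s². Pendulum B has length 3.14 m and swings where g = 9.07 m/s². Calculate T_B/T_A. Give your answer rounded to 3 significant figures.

1.02

T = 2π√(L/g), so T_B/T_A = √((L_B/g_B)/(L_A/g_A)) = √((3.14/9.07)/(7.80/23.5)) = 1.02.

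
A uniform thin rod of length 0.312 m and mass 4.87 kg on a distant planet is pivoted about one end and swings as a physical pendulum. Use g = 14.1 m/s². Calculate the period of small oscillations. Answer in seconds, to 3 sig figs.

For a physical pendulum T = 2π√(I/(mgd)), with d = 0.1560 m from pivot to centre of mass.
I_cm = mL²/12 = 4.87 × 0.312²/12 = 0.03951 kg·m²; I = I_cm + md² = 0.03951 + 4.87 × 0.1560² = 0.1580 kg·m².
T = 2π√(0.1580/(4.87 × 14.1 × 0.1560)) = 0.763 s.

0.763 s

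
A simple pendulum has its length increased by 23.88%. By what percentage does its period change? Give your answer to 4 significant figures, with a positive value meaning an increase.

11.30%

T ∝ √L, so T'/T = √(1.2388) = 1.1130.
Percentage change in T = (1.1130 − 1) × 100% = 11.30%.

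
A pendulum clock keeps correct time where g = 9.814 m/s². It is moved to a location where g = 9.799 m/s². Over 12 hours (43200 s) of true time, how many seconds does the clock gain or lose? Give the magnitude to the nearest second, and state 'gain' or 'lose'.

The clock's period scales as T ∝ 1/√g, so T'/T = √(9.814/9.799) = 1.00077.
In 43200 s of true time the clock registers 43200/1.00077 = 43167.0 s, so it loses 33 s.

lose 33 s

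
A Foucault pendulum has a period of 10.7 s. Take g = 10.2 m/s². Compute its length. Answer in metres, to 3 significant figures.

29.6 m

From T = 2π√(L/g), L = gT²/(4π²) = 10.2 × 10.70²/(4π²) = 29.6 m.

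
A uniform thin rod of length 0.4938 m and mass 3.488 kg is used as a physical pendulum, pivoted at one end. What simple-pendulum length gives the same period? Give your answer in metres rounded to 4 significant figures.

0.3292 m

The equivalent simple-pendulum length is L_eq = I/(md), where I is about the pivot and d = 0.24690 m.
I_cm = (1/12)mL² = 0.070876 kg·m², so I = I_cm + md² = 0.070876 + 0.21263 = 0.28350 kg·m².
L_eq = 0.28350/(3.488 × 0.24690) = 0.3292 m.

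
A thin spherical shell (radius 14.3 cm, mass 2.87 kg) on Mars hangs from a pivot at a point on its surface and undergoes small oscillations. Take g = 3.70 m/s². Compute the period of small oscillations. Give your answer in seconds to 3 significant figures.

I_cm = (2/3)mr² = 0.03913 kg·m². The pivot is at distance d = 0.143 m from the centre of mass.
By the parallel-axis theorem, I = I_cm + md² = 0.03913 + 0.05869 = 0.09781 kg·m².
T = 2π√(I/(mgd)) = 2π√(0.09781/(2.87 × 3.70 × 0.143)) = 1.59 s.

1.59 s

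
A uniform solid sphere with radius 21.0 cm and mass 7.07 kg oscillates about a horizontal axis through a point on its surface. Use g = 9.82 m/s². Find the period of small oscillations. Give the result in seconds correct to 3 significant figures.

1.09 s

I_cm = (2/5)mr² = 0.1247 kg·m². The pivot is at distance d = 0.210 m from the centre of mass.
By the parallel-axis theorem, I = I_cm + md² = 0.1247 + 0.3118 = 0.4365 kg·m².
T = 2π√(I/(mgd)) = 2π√(0.4365/(7.07 × 9.82 × 0.210)) = 1.09 s.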